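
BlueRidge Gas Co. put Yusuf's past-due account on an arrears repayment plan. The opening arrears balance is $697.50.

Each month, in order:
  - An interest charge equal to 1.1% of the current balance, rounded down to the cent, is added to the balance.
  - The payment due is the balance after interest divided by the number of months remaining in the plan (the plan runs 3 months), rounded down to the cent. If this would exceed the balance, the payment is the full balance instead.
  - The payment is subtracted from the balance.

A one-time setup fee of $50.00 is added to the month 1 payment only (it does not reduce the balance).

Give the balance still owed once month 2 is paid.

$237.65

# | Opening | Interest | Payment | Fee | End bal
1 | $697.50 | $7.67 | $235.05 | $50.00 | $470.12
2 | $470.12 | $5.17 | $237.64 | — | $237.65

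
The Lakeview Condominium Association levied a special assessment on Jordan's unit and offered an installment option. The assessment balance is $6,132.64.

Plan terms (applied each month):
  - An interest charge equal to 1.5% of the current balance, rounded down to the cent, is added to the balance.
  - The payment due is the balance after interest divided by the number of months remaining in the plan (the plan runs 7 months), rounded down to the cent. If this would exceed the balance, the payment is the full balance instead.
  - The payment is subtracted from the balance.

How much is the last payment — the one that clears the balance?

Month 1: $6,132.64 +$91.98 interest = $6,224.62; pay $889.23 → $5,335.39
Month 2: $5,335.39 +$80.03 interest = $5,415.42; pay $902.57 → $4,512.85
Month 3: $4,512.85 +$67.69 interest = $4,580.54; pay $916.10 → $3,664.44
Month 4: $3,664.44 +$54.96 interest = $3,719.40; pay $929.85 → $2,789.55
Month 5: $2,789.55 +$41.84 interest = $2,831.39; pay $943.79 → $1,887.60
Month 6: $1,887.60 +$28.31 interest = $1,915.91; pay $957.95 → $957.96
Month 7: $957.96 +$14.36 interest = $972.32; pay $972.32 → $0.00

$972.32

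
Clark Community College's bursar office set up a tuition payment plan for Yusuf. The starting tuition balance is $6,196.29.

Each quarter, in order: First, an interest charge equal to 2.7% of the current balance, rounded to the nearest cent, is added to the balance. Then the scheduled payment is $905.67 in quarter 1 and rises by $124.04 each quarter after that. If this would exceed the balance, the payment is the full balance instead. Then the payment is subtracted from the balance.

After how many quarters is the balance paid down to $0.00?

Quarter 1: $6,196.29 +$167.30 interest = $6,363.59; pay $905.67 → $5,457.92
Quarter 2: $5,457.92 +$147.36 interest = $5,605.28; pay $1,029.71 → $4,575.57
Quarter 3: $4,575.57 +$123.54 interest = $4,699.11; pay $1,153.75 → $3,545.36
Quarter 4: $3,545.36 +$95.72 interest = $3,641.08; pay $1,277.79 → $2,363.29
Quarter 5: $2,363.29 +$63.81 interest = $2,427.10; pay $1,401.83 → $1,025.27
Quarter 6: $1,025.27 +$27.68 interest = $1,052.95; pay $1,052.95 → $0.00
Balance reaches $0.00 in quarter 6.

6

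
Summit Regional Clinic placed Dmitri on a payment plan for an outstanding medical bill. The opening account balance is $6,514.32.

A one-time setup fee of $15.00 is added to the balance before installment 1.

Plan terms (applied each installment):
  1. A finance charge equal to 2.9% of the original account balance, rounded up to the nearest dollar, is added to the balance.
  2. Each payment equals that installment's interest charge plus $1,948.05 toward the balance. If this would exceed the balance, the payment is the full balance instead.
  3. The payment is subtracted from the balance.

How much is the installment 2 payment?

$2,137.05

Installment 1: $6,529.32 +$189.00 interest = $6,718.32; pay $2,137.05 → $4,581.27
Installment 2: $4,581.27 +$189.00 interest = $4,770.27; pay $2,137.05 → $2,633.22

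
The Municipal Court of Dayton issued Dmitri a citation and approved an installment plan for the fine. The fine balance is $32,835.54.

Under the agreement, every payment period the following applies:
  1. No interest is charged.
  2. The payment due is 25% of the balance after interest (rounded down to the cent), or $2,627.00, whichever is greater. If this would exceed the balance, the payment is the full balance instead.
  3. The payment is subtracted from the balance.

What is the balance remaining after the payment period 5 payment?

Payment period 1: $32,835.54 − $8,208.88 → $24,626.66
Payment period 2: $24,626.66 − $6,156.66 → $18,470.00
Payment period 3: $18,470.00 − $4,617.50 → $13,852.50
Payment period 4: $13,852.50 − $3,463.12 → $10,389.38
Payment period 5: $10,389.38 − $2,627.00 → $7,762.38

$7,762.38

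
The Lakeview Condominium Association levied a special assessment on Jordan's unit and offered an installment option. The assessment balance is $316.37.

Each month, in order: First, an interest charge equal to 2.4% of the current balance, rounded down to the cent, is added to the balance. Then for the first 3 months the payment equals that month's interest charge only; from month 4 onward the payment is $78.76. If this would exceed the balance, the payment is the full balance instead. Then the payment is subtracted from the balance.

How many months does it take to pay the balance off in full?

8

Month 1: $316.37 +$7.59 interest = $323.96; pay $7.59 → $316.37
Month 2: $316.37 +$7.59 interest = $323.96; pay $7.59 → $316.37
Month 3: $316.37 +$7.59 interest = $323.96; pay $7.59 → $316.37
Month 4: $316.37 +$7.59 interest = $323.96; pay $78.76 → $245.20
Month 5: $245.20 +$5.88 interest = $251.08; pay $78.76 → $172.32
Month 6: $172.32 +$4.13 interest = $176.45; pay $78.76 → $97.69
Month 7: $97.69 +$2.34 interest = $100.03; pay $78.76 → $21.27
Month 8: $21.27 +$0.51 interest = $21.78; pay $21.78 → $0.00
Balance reaches $0.00 in month 8.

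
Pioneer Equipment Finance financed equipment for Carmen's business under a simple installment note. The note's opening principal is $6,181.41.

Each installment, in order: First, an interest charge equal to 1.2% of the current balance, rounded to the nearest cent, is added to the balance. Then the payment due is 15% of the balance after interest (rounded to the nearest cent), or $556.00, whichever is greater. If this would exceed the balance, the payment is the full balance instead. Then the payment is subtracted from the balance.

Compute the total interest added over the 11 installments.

$391.88

# | Opening | Interest | Payment | End bal
1 | $6,181.41 | $74.18 | $938.34 | $5,317.25
2 | $5,317.25 | $63.81 | $807.16 | $4,573.90
3 | $4,573.90 | $54.89 | $694.32 | $3,934.47
4 | $3,934.47 | $47.21 | $597.25 | $3,384.43
5 | $3,384.43 | $40.61 | $556.00 | $2,869.04
6 | $2,869.04 | $34.43 | $556.00 | $2,347.47
7 | $2,347.47 | $28.17 | $556.00 | $1,819.64
8 | $1,819.64 | $21.84 | $556.00 | $1,285.48
9 | $1,285.48 | $15.43 | $556.00 | $744.91
10 | $744.91 | $8.94 | $556.00 | $197.85
11 | $197.85 | $2.37 | $200.22 | $0.00
Total interest: $74.18 + $63.81 + $54.89 + $47.21 + $40.61 + $34.43 + $28.17 + $21.84 + $15.43 + $8.94 + $2.37 = $391.88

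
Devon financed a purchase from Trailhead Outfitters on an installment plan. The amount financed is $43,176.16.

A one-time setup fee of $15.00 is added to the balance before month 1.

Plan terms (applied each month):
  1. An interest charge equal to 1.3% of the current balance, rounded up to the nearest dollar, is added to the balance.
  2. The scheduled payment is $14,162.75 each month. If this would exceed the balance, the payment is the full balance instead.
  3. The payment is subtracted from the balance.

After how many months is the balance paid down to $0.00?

4

# | Opening | Interest | Payment | End bal
1 | $43,191.16 | $562.00 | $14,162.75 | $29,590.41
2 | $29,590.41 | $385.00 | $14,162.75 | $15,812.66
3 | $15,812.66 | $206.00 | $14,162.75 | $1,855.91
4 | $1,855.91 | $25.00 | $1,880.91 | $0.00
Balance reaches $0.00 in month 4.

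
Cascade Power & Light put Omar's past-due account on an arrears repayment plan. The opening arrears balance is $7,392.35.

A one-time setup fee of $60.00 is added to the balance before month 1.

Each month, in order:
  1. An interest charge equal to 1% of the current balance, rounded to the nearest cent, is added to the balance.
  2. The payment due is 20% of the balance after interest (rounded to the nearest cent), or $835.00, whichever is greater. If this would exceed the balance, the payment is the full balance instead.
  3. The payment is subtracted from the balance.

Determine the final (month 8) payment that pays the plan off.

Month 1: $7,452.35 +$74.52 interest = $7,526.87; pay $1,505.37 → $6,021.50
Month 2: $6,021.50 +$60.22 interest = $6,081.72; pay $1,216.34 → $4,865.38
Month 3: $4,865.38 +$48.65 interest = $4,914.03; pay $982.81 → $3,931.22
Month 4: $3,931.22 +$39.31 interest = $3,970.53; pay $835.00 → $3,135.53
Month 5: $3,135.53 +$31.36 interest = $3,166.89; pay $835.00 → $2,331.89
Month 6: $2,331.89 +$23.32 interest = $2,355.21; pay $835.00 → $1,520.21
Month 7: $1,520.21 +$15.20 interest = $1,535.41; pay $835.00 → $700.41
Month 8: $700.41 +$7.00 interest = $707.41; pay $707.41 → $0.00

$707.41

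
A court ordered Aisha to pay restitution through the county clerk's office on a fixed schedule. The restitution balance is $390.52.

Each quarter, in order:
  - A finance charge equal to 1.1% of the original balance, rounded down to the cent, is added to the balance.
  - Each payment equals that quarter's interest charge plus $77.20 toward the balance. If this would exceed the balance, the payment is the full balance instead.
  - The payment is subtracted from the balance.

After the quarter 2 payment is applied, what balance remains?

$236.12

Quarter 1: $390.52 +$4.29 interest = $394.81; pay $81.49 → $313.32
Quarter 2: $313.32 +$4.29 interest = $317.61; pay $81.49 → $236.12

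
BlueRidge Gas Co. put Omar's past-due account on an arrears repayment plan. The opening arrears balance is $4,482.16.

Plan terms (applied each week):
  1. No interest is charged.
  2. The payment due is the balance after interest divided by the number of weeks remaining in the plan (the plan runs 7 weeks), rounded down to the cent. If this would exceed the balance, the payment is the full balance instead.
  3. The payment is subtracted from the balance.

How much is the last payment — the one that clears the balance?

Week 1: opening $4,482.16; payment $640.30; balance $3,841.86
Week 2: opening $3,841.86; payment $640.31; balance $3,201.55
Week 3: opening $3,201.55; payment $640.31; balance $2,561.24
Week 4: opening $2,561.24; payment $640.31; balance $1,920.93
Week 5: opening $1,920.93; payment $640.31; balance $1,280.62
Week 6: opening $1,280.62; payment $640.31; balance $640.31
Week 7: opening $640.31; payment $640.31; balance $0.00

$640.31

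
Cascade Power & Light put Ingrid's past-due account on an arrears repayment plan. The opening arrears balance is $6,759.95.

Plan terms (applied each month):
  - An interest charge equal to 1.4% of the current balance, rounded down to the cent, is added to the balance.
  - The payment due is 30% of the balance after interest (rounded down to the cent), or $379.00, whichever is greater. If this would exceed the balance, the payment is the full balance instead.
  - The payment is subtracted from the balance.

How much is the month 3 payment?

$1,036.03

Month 1: $6,759.95 +$94.63 interest = $6,854.58; pay $2,056.37 → $4,798.21
Month 2: $4,798.21 +$67.17 interest = $4,865.38; pay $1,459.61 → $3,405.77
Month 3: $3,405.77 +$47.68 interest = $3,453.45; pay $1,036.03 → $2,417.42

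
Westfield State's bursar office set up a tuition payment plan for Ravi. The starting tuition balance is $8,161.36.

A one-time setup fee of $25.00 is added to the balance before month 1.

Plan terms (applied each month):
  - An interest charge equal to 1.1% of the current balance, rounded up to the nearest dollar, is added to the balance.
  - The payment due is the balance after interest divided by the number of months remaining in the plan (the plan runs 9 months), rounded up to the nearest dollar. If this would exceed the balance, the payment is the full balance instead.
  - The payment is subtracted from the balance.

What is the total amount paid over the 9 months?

$8,655.36

Month 1: opening $8,186.36; interest $91.00 → $8,277.36; payment $920.00; balance $7,357.36
Month 2: opening $7,357.36; interest $81.00 → $7,438.36; payment $930.00; balance $6,508.36
Month 3: opening $6,508.36; interest $72.00 → $6,580.36; payment $941.00; balance $5,639.36
Month 4: opening $5,639.36; interest $63.00 → $5,702.36; payment $951.00; balance $4,751.36
Month 5: opening $4,751.36; interest $53.00 → $4,804.36; payment $961.00; balance $3,843.36
Month 6: opening $3,843.36; interest $43.00 → $3,886.36; payment $972.00; balance $2,914.36
Month 7: opening $2,914.36; interest $33.00 → $2,947.36; payment $983.00; balance $1,964.36
Month 8: opening $1,964.36; interest $22.00 → $1,986.36; payment $994.00; balance $992.36
Month 9: opening $992.36; interest $11.00 → $1,003.36; payment $1,003.36; balance $0.00
Total paid: $8,655.36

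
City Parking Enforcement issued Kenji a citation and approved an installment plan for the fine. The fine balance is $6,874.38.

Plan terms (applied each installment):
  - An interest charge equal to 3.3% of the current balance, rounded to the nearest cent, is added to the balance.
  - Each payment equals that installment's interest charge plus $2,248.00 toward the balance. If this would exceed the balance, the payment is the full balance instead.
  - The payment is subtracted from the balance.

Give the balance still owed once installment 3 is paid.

Installment 1: opening $6,874.38; interest $226.85 → $7,101.23; payment $2,474.85; balance $4,626.38
Installment 2: opening $4,626.38; interest $152.67 → $4,779.05; payment $2,400.67; balance $2,378.38
Installment 3: opening $2,378.38; interest $78.49 → $2,456.87; payment $2,326.49; balance $130.38

$130.38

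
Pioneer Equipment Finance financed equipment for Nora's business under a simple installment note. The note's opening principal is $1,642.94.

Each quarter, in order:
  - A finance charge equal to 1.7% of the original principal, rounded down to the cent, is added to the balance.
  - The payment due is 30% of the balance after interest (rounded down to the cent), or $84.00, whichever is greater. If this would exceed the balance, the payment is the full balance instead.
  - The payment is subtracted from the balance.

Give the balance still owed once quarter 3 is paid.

$606.34

Quarter 1: opening $1,642.94; interest $27.92 → $1,670.86; payment $501.25; balance $1,169.61
Quarter 2: opening $1,169.61; interest $27.92 → $1,197.53; payment $359.25; balance $838.28
Quarter 3: opening $838.28; interest $27.92 → $866.20; payment $259.86; balance $606.34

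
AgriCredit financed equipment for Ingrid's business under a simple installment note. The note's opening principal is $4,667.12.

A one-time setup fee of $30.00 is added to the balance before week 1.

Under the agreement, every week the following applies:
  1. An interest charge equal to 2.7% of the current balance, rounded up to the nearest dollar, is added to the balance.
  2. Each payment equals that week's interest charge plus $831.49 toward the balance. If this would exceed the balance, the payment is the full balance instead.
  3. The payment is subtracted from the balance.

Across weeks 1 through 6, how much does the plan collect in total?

Week 1: $4,697.12 +$127.00 interest = $4,824.12; pay $958.49 → $3,865.63
Week 2: $3,865.63 +$105.00 interest = $3,970.63; pay $936.49 → $3,034.14
Week 3: $3,034.14 +$82.00 interest = $3,116.14; pay $913.49 → $2,202.65
Week 4: $2,202.65 +$60.00 interest = $2,262.65; pay $891.49 → $1,371.16
Week 5: $1,371.16 +$38.00 interest = $1,409.16; pay $869.49 → $539.67
Week 6: $539.67 +$15.00 interest = $554.67; pay $554.67 → $0.00
Total paid: $5,124.12

$5,124.12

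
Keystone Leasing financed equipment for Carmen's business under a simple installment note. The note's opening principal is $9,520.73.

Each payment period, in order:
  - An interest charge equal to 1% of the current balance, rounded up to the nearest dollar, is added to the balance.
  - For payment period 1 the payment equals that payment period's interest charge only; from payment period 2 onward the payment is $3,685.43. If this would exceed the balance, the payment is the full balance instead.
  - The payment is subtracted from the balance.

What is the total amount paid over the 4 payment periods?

Payment period 1: $9,520.73 +$96.00 interest = $9,616.73; pay $96.00 → $9,520.73
Payment period 2: $9,520.73 +$96.00 interest = $9,616.73; pay $3,685.43 → $5,931.30
Payment period 3: $5,931.30 +$60.00 interest = $5,991.30; pay $3,685.43 → $2,305.87
Payment period 4: $2,305.87 +$24.00 interest = $2,329.87; pay $2,329.87 → $0.00
Total paid: $9,796.73

$9,796.73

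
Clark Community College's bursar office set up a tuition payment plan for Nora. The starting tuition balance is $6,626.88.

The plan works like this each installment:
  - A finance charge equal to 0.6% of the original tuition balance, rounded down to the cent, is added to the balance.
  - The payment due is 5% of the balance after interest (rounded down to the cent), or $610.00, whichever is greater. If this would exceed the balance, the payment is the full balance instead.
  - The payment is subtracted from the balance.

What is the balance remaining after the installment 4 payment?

$4,345.92

Installment 1: $6,626.88 +$39.76 interest = $6,666.64; pay $610.00 → $6,056.64
Installment 2: $6,056.64 +$39.76 interest = $6,096.40; pay $610.00 → $5,486.40
Installment 3: $5,486.40 +$39.76 interest = $5,526.16; pay $610.00 → $4,916.16
Installment 4: $4,916.16 +$39.76 interest = $4,955.92; pay $610.00 → $4,345.92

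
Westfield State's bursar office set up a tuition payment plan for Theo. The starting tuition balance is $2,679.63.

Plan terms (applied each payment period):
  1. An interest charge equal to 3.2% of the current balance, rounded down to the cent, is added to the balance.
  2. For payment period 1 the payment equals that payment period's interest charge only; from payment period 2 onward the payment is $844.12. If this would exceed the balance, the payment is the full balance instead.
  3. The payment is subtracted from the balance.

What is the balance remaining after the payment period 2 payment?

Payment period 1: $2,679.63 +$85.74 interest = $2,765.37; pay $85.74 → $2,679.63
Payment period 2: $2,679.63 +$85.74 interest = $2,765.37; pay $844.12 → $1,921.25

$1,921.25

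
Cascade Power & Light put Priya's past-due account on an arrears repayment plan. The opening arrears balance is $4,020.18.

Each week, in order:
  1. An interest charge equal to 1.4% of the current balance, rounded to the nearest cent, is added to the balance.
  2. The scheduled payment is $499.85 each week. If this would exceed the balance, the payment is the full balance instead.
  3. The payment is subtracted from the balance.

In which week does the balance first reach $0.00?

9

Week 1: opening $4,020.18; interest $56.28 → $4,076.46; payment $499.85; balance $3,576.61
Week 2: opening $3,576.61; interest $50.07 → $3,626.68; payment $499.85; balance $3,126.83
Week 3: opening $3,126.83; interest $43.78 → $3,170.61; payment $499.85; balance $2,670.76
Week 4: opening $2,670.76; interest $37.39 → $2,708.15; payment $499.85; balance $2,208.30
Week 5: opening $2,208.30; interest $30.92 → $2,239.22; payment $499.85; balance $1,739.37
Week 6: opening $1,739.37; interest $24.35 → $1,763.72; payment $499.85; balance $1,263.87
Week 7: opening $1,263.87; interest $17.69 → $1,281.56; payment $499.85; balance $781.71
Week 8: opening $781.71; interest $10.94 → $792.65; payment $499.85; balance $292.80
Week 9: opening $292.80; interest $4.10 → $296.90; payment $296.90; balance $0.00
Balance reaches $0.00 in week 9.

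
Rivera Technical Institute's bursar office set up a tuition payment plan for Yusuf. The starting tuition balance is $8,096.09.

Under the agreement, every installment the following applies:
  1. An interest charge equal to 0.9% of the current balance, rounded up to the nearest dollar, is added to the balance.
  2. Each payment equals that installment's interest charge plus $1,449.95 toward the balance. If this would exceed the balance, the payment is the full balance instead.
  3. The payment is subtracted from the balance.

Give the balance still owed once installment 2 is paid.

$5,196.19

Installment 1: opening $8,096.09; interest $73.00 → $8,169.09; payment $1,522.95; balance $6,646.14
Installment 2: opening $6,646.14; interest $60.00 → $6,706.14; payment $1,509.95; balance $5,196.19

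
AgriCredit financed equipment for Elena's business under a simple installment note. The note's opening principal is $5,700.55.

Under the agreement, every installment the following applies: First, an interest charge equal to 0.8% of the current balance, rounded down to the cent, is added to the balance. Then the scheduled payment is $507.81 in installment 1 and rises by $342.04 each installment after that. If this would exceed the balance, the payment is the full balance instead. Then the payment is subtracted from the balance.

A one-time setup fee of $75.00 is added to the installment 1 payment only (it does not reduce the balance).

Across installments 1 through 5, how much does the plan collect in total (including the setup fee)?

$5,938.80

Installment 1: opening $5,700.55; interest $45.60 → $5,746.15; payment $507.81 (+ $75.00 fee); balance $5,238.34
Installment 2: opening $5,238.34; interest $41.90 → $5,280.24; payment $849.85; balance $4,430.39
Installment 3: opening $4,430.39; interest $35.44 → $4,465.83; payment $1,191.89; balance $3,273.94
Installment 4: opening $3,273.94; interest $26.19 → $3,300.13; payment $1,533.93; balance $1,766.20
Installment 5: opening $1,766.20; interest $14.12 → $1,780.32; payment $1,780.32; balance $0.00
Total paid: $5,938.80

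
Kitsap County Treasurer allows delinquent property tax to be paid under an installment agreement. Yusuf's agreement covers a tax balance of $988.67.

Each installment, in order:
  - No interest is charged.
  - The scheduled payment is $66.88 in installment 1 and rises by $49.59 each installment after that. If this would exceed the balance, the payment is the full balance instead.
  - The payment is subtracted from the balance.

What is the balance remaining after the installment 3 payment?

Installment 1: $988.67 − $66.88 → $921.79
Installment 2: $921.79 − $116.47 → $805.32
Installment 3: $805.32 − $166.06 → $639.26

$639.26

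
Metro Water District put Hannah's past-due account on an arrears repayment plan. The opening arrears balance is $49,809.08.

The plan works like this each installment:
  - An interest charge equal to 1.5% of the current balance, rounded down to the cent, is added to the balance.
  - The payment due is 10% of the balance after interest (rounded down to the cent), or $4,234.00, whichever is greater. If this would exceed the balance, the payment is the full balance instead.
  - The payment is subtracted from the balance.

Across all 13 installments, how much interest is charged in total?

$5,170.93

# | Opening | Interest | Payment | End bal
1 | $49,809.08 | $747.13 | $5,055.62 | $45,500.59
2 | $45,500.59 | $682.50 | $4,618.30 | $41,564.79
3 | $41,564.79 | $623.47 | $4,234.00 | $37,954.26
4 | $37,954.26 | $569.31 | $4,234.00 | $34,289.57
5 | $34,289.57 | $514.34 | $4,234.00 | $30,569.91
6 | $30,569.91 | $458.54 | $4,234.00 | $26,794.45
7 | $26,794.45 | $401.91 | $4,234.00 | $22,962.36
8 | $22,962.36 | $344.43 | $4,234.00 | $19,072.79
9 | $19,072.79 | $286.09 | $4,234.00 | $15,124.88
10 | $15,124.88 | $226.87 | $4,234.00 | $11,117.75
11 | $11,117.75 | $166.76 | $4,234.00 | $7,050.51
12 | $7,050.51 | $105.75 | $4,234.00 | $2,922.26
13 | $2,922.26 | $43.83 | $2,966.09 | $0.00
Total interest: $747.13 + $682.50 + $623.47 + $569.31 + $514.34 + $458.54 + $401.91 + $344.43 + $286.09 + $226.87 + $166.76 + $105.75 + $43.83 = $5,170.93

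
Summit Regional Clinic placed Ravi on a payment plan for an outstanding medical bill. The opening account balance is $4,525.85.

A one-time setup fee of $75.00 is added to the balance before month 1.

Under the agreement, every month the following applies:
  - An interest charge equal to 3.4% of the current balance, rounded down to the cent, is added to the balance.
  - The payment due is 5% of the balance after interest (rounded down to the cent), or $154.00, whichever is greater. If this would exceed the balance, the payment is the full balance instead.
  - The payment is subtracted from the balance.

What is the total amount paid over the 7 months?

$1,579.16

Month 1: opening $4,600.85; interest $156.42 → $4,757.27; payment $237.86; balance $4,519.41
Month 2: opening $4,519.41; interest $153.65 → $4,673.06; payment $233.65; balance $4,439.41
Month 3: opening $4,439.41; interest $150.93 → $4,590.34; payment $229.51; balance $4,360.83
Month 4: opening $4,360.83; interest $148.26 → $4,509.09; payment $225.45; balance $4,283.64
Month 5: opening $4,283.64; interest $145.64 → $4,429.28; payment $221.46; balance $4,207.82
Month 6: opening $4,207.82; interest $143.06 → $4,350.88; payment $217.54; balance $4,133.34
Month 7: opening $4,133.34; interest $140.53 → $4,273.87; payment $213.69; balance $4,060.18
Total paid: $1,579.16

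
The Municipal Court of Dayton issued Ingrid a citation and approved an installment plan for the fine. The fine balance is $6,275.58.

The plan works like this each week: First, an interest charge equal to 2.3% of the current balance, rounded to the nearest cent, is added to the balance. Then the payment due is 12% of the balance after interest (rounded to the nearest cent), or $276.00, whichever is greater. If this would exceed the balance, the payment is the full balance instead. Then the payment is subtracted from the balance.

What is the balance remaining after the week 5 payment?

$3,710.62

Week 1: $6,275.58 +$144.34 interest = $6,419.92; pay $770.39 → $5,649.53
Week 2: $5,649.53 +$129.94 interest = $5,779.47; pay $693.54 → $5,085.93
Week 3: $5,085.93 +$116.98 interest = $5,202.91; pay $624.35 → $4,578.56
Week 4: $4,578.56 +$105.31 interest = $4,683.87; pay $562.06 → $4,121.81
Week 5: $4,121.81 +$94.80 interest = $4,216.61; pay $505.99 → $3,710.62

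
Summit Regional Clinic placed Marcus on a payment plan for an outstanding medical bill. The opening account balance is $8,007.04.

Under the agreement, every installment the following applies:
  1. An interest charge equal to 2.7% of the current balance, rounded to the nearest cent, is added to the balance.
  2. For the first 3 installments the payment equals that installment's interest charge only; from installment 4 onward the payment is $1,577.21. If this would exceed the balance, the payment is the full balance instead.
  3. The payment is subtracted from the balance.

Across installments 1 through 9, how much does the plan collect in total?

Installment 1: opening $8,007.04; interest $216.19 → $8,223.23; payment $216.19; balance $8,007.04
Installment 2: opening $8,007.04; interest $216.19 → $8,223.23; payment $216.19; balance $8,007.04
Installment 3: opening $8,007.04; interest $216.19 → $8,223.23; payment $216.19; balance $8,007.04
Installment 4: opening $8,007.04; interest $216.19 → $8,223.23; payment $1,577.21; balance $6,646.02
Installment 5: opening $6,646.02; interest $179.44 → $6,825.46; payment $1,577.21; balance $5,248.25
Installment 6: opening $5,248.25; interest $141.70 → $5,389.95; payment $1,577.21; balance $3,812.74
Installment 7: opening $3,812.74; interest $102.94 → $3,915.68; payment $1,577.21; balance $2,338.47
Installment 8: opening $2,338.47; interest $63.14 → $2,401.61; payment $1,577.21; balance $824.40
Installment 9: opening $824.40; interest $22.26 → $846.66; payment $846.66; balance $0.00
Total paid: $9,381.28

$9,381.28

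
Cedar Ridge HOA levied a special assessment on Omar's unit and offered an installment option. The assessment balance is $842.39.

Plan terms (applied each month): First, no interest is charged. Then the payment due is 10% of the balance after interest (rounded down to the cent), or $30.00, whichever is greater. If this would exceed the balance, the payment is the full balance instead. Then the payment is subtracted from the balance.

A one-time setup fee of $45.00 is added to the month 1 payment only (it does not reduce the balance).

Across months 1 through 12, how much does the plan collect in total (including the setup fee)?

$653.64

Month 1: opening $842.39; payment $84.23 (+ $45.00 fee); balance $758.16
Month 2: opening $758.16; payment $75.81; balance $682.35
Month 3: opening $682.35; payment $68.23; balance $614.12
Month 4: opening $614.12; payment $61.41; balance $552.71
Month 5: opening $552.71; payment $55.27; balance $497.44
Month 6: opening $497.44; payment $49.74; balance $447.70
Month 7: opening $447.70; payment $44.77; balance $402.93
Month 8: opening $402.93; payment $40.29; balance $362.64
Month 9: opening $362.64; payment $36.26; balance $326.38
Month 10: opening $326.38; payment $32.63; balance $293.75
Month 11: opening $293.75; payment $30.00; balance $263.75
Month 12: opening $263.75; payment $30.00; balance $233.75
Total paid: $653.64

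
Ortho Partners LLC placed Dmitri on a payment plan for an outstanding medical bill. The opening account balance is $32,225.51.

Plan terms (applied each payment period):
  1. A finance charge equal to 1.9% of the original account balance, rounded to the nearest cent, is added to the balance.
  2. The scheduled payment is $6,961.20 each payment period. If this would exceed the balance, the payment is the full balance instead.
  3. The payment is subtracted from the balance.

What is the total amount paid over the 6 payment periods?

$35,899.19

# | Opening | Interest | Payment | End bal
1 | $32,225.51 | $612.28 | $6,961.20 | $25,876.59
2 | $25,876.59 | $612.28 | $6,961.20 | $19,527.67
3 | $19,527.67 | $612.28 | $6,961.20 | $13,178.75
4 | $13,178.75 | $612.28 | $6,961.20 | $6,829.83
5 | $6,829.83 | $612.28 | $6,961.20 | $480.91
6 | $480.91 | $612.28 | $1,093.19 | $0.00
Total paid: $35,899.19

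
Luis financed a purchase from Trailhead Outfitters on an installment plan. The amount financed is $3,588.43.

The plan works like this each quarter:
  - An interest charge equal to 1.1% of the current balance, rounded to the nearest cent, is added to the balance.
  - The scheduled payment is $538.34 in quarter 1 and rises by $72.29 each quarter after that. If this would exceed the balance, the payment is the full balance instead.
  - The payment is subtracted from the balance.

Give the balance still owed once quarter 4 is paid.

$1,122.86

Quarter 1: opening $3,588.43; interest $39.47 → $3,627.90; payment $538.34; balance $3,089.56
Quarter 2: opening $3,089.56; interest $33.99 → $3,123.55; payment $610.63; balance $2,512.92
Quarter 3: opening $2,512.92; interest $27.64 → $2,540.56; payment $682.92; balance $1,857.64
Quarter 4: opening $1,857.64; interest $20.43 → $1,878.07; payment $755.21; balance $1,122.86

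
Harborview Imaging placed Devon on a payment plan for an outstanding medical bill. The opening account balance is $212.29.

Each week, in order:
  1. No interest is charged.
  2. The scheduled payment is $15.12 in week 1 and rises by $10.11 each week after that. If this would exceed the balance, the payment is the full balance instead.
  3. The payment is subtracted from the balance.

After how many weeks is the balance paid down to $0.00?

6

Week 1: opening $212.29; payment $15.12; balance $197.17
Week 2: opening $197.17; payment $25.23; balance $171.94
Week 3: opening $171.94; payment $35.34; balance $136.60
Week 4: opening $136.60; payment $45.45; balance $91.15
Week 5: opening $91.15; payment $55.56; balance $35.59
Week 6: opening $35.59; payment $35.59; balance $0.00
Balance reaches $0.00 in week 6.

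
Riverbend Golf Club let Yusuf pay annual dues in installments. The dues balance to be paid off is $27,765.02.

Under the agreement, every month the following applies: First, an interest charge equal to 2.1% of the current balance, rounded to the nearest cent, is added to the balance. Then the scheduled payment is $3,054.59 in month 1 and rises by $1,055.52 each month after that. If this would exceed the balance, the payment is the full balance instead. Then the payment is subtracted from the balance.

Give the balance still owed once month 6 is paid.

Month 1: $27,765.02 +$583.07 interest = $28,348.09; pay $3,054.59 → $25,293.50
Month 2: $25,293.50 +$531.16 interest = $25,824.66; pay $4,110.11 → $21,714.55
Month 3: $21,714.55 +$456.01 interest = $22,170.56; pay $5,165.63 → $17,004.93
Month 4: $17,004.93 +$357.10 interest = $17,362.03; pay $6,221.15 → $11,140.88
Month 5: $11,140.88 +$233.96 interest = $11,374.84; pay $7,276.67 → $4,098.17
Month 6: $4,098.17 +$86.06 interest = $4,184.23; pay $4,184.23 → $0.00

$0.00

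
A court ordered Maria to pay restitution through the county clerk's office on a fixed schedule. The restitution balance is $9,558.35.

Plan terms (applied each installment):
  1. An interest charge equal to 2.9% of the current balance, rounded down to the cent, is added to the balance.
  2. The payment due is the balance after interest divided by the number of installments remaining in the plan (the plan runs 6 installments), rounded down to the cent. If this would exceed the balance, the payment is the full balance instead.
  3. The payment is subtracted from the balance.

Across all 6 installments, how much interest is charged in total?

$1,018.42

# | Opening | Interest | Payment | End bal
1 | $9,558.35 | $277.19 | $1,639.25 | $8,196.29
2 | $8,196.29 | $237.69 | $1,686.79 | $6,747.19
3 | $6,747.19 | $195.66 | $1,735.71 | $5,207.14
4 | $5,207.14 | $151.00 | $1,786.04 | $3,572.10
5 | $3,572.10 | $103.59 | $1,837.84 | $1,837.85
6 | $1,837.85 | $53.29 | $1,891.14 | $0.00
Total interest: $277.19 + $237.69 + $195.66 + $151.00 + $103.59 + $53.29 = $1,018.42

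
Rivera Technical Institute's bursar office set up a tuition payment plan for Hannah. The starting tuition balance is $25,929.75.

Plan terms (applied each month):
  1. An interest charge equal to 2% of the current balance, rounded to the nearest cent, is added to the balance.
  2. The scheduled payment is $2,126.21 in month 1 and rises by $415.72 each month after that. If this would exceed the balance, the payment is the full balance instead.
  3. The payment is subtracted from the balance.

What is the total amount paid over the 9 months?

$28,664.17

# | Opening | Interest | Payment | End bal
1 | $25,929.75 | $518.60 | $2,126.21 | $24,322.14
2 | $24,322.14 | $486.44 | $2,541.93 | $22,266.65
3 | $22,266.65 | $445.33 | $2,957.65 | $19,754.33
4 | $19,754.33 | $395.09 | $3,373.37 | $16,776.05
5 | $16,776.05 | $335.52 | $3,789.09 | $13,322.48
6 | $13,322.48 | $266.45 | $4,204.81 | $9,384.12
7 | $9,384.12 | $187.68 | $4,620.53 | $4,951.27
8 | $4,951.27 | $99.03 | $5,036.25 | $14.05
9 | $14.05 | $0.28 | $14.33 | $0.00
Total paid: $28,664.17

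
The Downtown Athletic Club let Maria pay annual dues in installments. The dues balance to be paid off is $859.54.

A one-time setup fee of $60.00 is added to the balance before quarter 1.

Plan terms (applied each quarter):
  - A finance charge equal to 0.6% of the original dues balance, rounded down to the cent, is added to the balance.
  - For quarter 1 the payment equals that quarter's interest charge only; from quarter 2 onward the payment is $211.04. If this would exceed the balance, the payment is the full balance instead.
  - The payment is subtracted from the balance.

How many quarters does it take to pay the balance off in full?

Quarter 1: $919.54 +$5.15 interest = $924.69; pay $5.15 → $919.54
Quarter 2: $919.54 +$5.15 interest = $924.69; pay $211.04 → $713.65
Quarter 3: $713.65 +$5.15 interest = $718.80; pay $211.04 → $507.76
Quarter 4: $507.76 +$5.15 interest = $512.91; pay $211.04 → $301.87
Quarter 5: $301.87 +$5.15 interest = $307.02; pay $211.04 → $95.98
Quarter 6: $95.98 +$5.15 interest = $101.13; pay $101.13 → $0.00
Balance reaches $0.00 in quarter 6.

6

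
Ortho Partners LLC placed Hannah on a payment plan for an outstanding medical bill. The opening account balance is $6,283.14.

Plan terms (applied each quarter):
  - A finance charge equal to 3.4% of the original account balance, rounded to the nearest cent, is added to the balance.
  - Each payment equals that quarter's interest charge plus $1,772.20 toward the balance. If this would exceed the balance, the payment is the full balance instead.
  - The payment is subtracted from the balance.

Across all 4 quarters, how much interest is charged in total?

$854.52

Quarter 1: $6,283.14 +$213.63 interest = $6,496.77; pay $1,985.83 → $4,510.94
Quarter 2: $4,510.94 +$213.63 interest = $4,724.57; pay $1,985.83 → $2,738.74
Quarter 3: $2,738.74 +$213.63 interest = $2,952.37; pay $1,985.83 → $966.54
Quarter 4: $966.54 +$213.63 interest = $1,180.17; pay $1,180.17 → $0.00
Total interest: $213.63 + $213.63 + $213.63 + $213.63 = $854.52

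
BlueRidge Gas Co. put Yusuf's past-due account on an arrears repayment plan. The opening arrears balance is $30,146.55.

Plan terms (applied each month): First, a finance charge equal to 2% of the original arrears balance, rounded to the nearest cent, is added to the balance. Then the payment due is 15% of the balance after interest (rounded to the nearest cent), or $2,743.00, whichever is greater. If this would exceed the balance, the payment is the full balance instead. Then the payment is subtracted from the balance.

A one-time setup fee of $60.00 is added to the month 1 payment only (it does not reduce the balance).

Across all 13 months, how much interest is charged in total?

Month 1: $30,146.55 +$602.93 interest = $30,749.48; pay $4,612.42 (+ $60.00 fee) → $26,137.06
Month 2: $26,137.06 +$602.93 interest = $26,739.99; pay $4,011.00 → $22,728.99
Month 3: $22,728.99 +$602.93 interest = $23,331.92; pay $3,499.79 → $19,832.13
Month 4: $19,832.13 +$602.93 interest = $20,435.06; pay $3,065.26 → $17,369.80
Month 5: $17,369.80 +$602.93 interest = $17,972.73; pay $2,743.00 → $15,229.73
Month 6: $15,229.73 +$602.93 interest = $15,832.66; pay $2,743.00 → $13,089.66
Month 7: $13,089.66 +$602.93 interest = $13,692.59; pay $2,743.00 → $10,949.59
Month 8: $10,949.59 +$602.93 interest = $11,552.52; pay $2,743.00 → $8,809.52
Month 9: $8,809.52 +$602.93 interest = $9,412.45; pay $2,743.00 → $6,669.45
Month 10: $6,669.45 +$602.93 interest = $7,272.38; pay $2,743.00 → $4,529.38
Month 11: $4,529.38 +$602.93 interest = $5,132.31; pay $2,743.00 → $2,389.31
Month 12: $2,389.31 +$602.93 interest = $2,992.24; pay $2,743.00 → $249.24
Month 13: $249.24 +$602.93 interest = $852.17; pay $852.17 → $0.00
Total interest: $602.93 + $602.93 + $602.93 + $602.93 + $602.93 + $602.93 + $602.93 + $602.93 + $602.93 + $602.93 + $602.93 + $602.93 + $602.93 = $7,838.09

$7,838.09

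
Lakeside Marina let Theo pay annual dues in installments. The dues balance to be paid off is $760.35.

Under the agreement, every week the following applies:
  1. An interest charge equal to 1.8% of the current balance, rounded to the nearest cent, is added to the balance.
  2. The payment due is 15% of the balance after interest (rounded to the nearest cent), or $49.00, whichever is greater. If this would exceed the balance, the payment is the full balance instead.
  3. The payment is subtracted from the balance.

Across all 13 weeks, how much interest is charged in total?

Week 1: $760.35 +$13.69 interest = $774.04; pay $116.11 → $657.93
Week 2: $657.93 +$11.84 interest = $669.77; pay $100.47 → $569.30
Week 3: $569.30 +$10.25 interest = $579.55; pay $86.93 → $492.62
Week 4: $492.62 +$8.87 interest = $501.49; pay $75.22 → $426.27
Week 5: $426.27 +$7.67 interest = $433.94; pay $65.09 → $368.85
Week 6: $368.85 +$6.64 interest = $375.49; pay $56.32 → $319.17
Week 7: $319.17 +$5.75 interest = $324.92; pay $49.00 → $275.92
Week 8: $275.92 +$4.97 interest = $280.89; pay $49.00 → $231.89
Week 9: $231.89 +$4.17 interest = $236.06; pay $49.00 → $187.06
Week 10: $187.06 +$3.37 interest = $190.43; pay $49.00 → $141.43
Week 11: $141.43 +$2.55 interest = $143.98; pay $49.00 → $94.98
Week 12: $94.98 +$1.71 interest = $96.69; pay $49.00 → $47.69
Week 13: $47.69 +$0.86 interest = $48.55; pay $48.55 → $0.00
Total interest: $13.69 + $11.84 + $10.25 + $8.87 + $7.67 + $6.64 + $5.75 + $4.97 + $4.17 + $3.37 + $2.55 + $1.71 + $0.86 = $82.34

$82.34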